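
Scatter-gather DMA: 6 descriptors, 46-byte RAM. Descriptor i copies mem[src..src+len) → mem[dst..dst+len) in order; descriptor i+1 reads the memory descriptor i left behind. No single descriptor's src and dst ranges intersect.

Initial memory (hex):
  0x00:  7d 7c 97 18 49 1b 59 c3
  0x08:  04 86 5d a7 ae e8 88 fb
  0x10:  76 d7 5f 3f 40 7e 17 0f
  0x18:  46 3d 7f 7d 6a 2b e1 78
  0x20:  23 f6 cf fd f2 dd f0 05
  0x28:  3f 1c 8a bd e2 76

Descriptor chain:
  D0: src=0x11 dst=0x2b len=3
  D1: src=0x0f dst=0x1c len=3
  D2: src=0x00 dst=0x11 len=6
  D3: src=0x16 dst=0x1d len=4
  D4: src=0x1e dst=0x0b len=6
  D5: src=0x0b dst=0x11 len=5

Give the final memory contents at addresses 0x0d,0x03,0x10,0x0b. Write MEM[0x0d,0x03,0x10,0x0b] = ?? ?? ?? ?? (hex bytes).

D0: mem[0x2b..0x2d] <- [d7 5f 3f]
D1: mem[0x1c..0x1e] <- [fb 76 d7]
D2: mem[0x11..0x16] <- [7d 7c 97 18 49 1b]
D3: mem[0x1d..0x20] <- [1b 0f 46 3d]
D4: mem[0x0b..0x10] <- [0f 46 3d f6 cf fd]
D5: mem[0x11..0x15] <- [0f 46 3d f6 cf]
query mem[0x0d]=0x3d, mem[0x03]=0x18, mem[0x10]=0xfd, mem[0x0b]=0x0f

MEM[0x0d,0x03,0x10,0x0b] = 3d 18 fd 0f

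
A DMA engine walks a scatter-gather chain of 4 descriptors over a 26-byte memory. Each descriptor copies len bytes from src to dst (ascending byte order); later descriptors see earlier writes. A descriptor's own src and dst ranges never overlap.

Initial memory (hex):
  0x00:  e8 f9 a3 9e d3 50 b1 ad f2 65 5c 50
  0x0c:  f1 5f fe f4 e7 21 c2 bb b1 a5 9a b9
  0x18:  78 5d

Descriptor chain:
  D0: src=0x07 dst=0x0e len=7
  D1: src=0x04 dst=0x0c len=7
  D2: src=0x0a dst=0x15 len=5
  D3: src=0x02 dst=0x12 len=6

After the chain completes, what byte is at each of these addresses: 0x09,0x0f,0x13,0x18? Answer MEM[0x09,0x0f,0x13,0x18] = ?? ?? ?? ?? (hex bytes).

MEM[0x09,0x0f,0x13,0x18] = 65 ad 9e 50

D0: mem[0x0e..0x14] <- [ad f2 65 5c 50 f1 5f]
D1: mem[0x0c..0x12] <- [d3 50 b1 ad f2 65 5c]
D2: mem[0x15..0x19] <- [5c 50 d3 50 b1]
D3: mem[0x12..0x17] <- [a3 9e d3 50 b1 ad]
query mem[0x09]=0x65, mem[0x0f]=0xad, mem[0x13]=0x9e, mem[0x18]=0x50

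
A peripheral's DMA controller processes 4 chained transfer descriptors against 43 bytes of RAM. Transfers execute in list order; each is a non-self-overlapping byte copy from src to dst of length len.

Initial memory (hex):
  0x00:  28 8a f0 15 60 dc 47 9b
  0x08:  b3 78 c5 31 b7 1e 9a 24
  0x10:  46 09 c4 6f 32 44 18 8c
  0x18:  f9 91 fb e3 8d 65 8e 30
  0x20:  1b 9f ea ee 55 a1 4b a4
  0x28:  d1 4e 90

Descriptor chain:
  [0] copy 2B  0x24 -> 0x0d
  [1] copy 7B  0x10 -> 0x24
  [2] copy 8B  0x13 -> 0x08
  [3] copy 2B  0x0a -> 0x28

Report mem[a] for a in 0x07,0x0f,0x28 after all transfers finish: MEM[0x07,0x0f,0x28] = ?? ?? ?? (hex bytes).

MEM[0x07,0x0f,0x28] = 9b fb 44

  after D0: wrote 2B at 0x0d = 55a1
  after D1: wrote 7B at 0x24 = 4609c46f324418
  after D2: wrote 8B at 0x08 = 6f3244188cf991fb
  after D3: wrote 2B at 0x28 = 4418
query mem[0x07]=0x9b, mem[0x0f]=0xfb, mem[0x28]=0x44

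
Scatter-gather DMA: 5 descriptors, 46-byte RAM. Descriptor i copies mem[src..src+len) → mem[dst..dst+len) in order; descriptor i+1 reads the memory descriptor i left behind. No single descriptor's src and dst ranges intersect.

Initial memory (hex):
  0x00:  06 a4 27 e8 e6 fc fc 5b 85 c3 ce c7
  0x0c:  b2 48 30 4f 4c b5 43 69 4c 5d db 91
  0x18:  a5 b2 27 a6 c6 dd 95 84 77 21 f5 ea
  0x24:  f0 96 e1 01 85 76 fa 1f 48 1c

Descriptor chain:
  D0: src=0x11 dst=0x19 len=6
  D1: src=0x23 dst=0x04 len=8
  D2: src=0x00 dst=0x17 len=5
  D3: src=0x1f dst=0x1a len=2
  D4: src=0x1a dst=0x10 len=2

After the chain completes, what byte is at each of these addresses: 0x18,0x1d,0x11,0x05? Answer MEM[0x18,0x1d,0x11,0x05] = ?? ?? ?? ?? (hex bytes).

MEM[0x18,0x1d,0x11,0x05] = a4 5d 77 f0

  after D0: wrote 6B at 0x19 = b543694c5ddb
  after D1: wrote 8B at 0x04 = eaf096e1018576fa
  after D2: wrote 5B at 0x17 = 06a427e8ea
  after D3: wrote 2B at 0x1a = 8477
  after D4: wrote 2B at 0x10 = 8477
query mem[0x18]=0xa4, mem[0x1d]=0x5d, mem[0x11]=0x77, mem[0x05]=0xf0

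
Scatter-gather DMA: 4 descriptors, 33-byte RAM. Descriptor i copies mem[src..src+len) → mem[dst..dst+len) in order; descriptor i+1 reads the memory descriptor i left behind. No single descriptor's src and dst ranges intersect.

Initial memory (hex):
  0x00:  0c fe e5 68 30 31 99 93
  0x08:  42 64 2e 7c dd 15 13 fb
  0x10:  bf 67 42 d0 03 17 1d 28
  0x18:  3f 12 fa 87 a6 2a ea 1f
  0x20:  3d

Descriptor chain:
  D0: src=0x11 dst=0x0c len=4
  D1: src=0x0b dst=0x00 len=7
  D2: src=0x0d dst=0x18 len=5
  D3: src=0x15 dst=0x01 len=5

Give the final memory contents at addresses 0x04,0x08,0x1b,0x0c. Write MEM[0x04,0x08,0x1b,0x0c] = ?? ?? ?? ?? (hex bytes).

MEM[0x04,0x08,0x1b,0x0c] = 42 42 bf 67

D0: mem[0x0c..0x0f] <- [67 42 d0 03]
D1: mem[0x00..0x06] <- [7c 67 42 d0 03 bf 67]
D2: mem[0x18..0x1c] <- [42 d0 03 bf 67]
D3: mem[0x01..0x05] <- [17 1d 28 42 d0]
query mem[0x04]=0x42, mem[0x08]=0x42, mem[0x1b]=0xbf, mem[0x0c]=0x67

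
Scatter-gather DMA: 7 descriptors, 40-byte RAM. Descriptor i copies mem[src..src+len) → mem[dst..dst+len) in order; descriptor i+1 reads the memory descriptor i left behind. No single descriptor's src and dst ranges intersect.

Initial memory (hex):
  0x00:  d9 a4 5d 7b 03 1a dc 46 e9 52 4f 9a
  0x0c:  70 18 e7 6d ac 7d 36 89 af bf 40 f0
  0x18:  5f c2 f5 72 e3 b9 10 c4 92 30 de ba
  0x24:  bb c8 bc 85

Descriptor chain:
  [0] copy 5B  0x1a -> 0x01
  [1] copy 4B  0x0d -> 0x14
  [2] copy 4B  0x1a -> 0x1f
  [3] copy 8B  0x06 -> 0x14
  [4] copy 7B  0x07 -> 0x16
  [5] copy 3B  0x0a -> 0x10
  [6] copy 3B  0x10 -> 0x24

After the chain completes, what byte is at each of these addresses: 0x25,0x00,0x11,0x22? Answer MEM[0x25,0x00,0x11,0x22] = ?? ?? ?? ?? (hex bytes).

MEM[0x25,0x00,0x11,0x22] = 9a d9 9a b9

[0] 0x1a->0x01 len=5 : f5 72 e3 b9 10
[1] 0x0d->0x14 len=4 : 18 e7 6d ac
[2] 0x1a->0x1f len=4 : f5 72 e3 b9
[3] 0x06->0x14 len=8 : dc 46 e9 52 4f 9a 70 18
[4] 0x07->0x16 len=7 : 46 e9 52 4f 9a 70 18
[5] 0x0a->0x10 len=3 : 4f 9a 70
[6] 0x10->0x24 len=3 : 4f 9a 70
query mem[0x25]=0x9a, mem[0x00]=0xd9, mem[0x11]=0x9a, mem[0x22]=0xb9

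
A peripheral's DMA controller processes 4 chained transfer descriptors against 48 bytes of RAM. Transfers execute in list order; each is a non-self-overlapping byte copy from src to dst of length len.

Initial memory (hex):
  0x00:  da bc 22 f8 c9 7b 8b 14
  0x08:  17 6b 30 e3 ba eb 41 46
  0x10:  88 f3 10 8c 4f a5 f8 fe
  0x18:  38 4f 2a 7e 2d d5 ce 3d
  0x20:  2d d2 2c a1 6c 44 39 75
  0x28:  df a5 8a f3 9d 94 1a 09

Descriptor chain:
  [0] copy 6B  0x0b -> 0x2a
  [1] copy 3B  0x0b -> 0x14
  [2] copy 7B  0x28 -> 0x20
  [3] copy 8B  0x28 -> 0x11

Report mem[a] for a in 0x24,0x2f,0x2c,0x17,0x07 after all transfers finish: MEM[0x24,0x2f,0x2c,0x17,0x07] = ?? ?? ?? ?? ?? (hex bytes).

#0 dst[0x2a+6] := {0xe3,0xba,0xeb,0x41,0x46,0x88}
#1 dst[0x14+3] := {0xe3,0xba,0xeb}
#2 dst[0x20+7] := {0xdf,0xa5,0xe3,0xba,0xeb,0x41,0x46}
#3 dst[0x11+8] := {0xdf,0xa5,0xe3,0xba,0xeb,0x41,0x46,0x88}
query mem[0x24]=0xeb, mem[0x2f]=0x88, mem[0x2c]=0xeb, mem[0x17]=0x46, mem[0x07]=0x14

MEM[0x24,0x2f,0x2c,0x17,0x07] = eb 88 eb 46 14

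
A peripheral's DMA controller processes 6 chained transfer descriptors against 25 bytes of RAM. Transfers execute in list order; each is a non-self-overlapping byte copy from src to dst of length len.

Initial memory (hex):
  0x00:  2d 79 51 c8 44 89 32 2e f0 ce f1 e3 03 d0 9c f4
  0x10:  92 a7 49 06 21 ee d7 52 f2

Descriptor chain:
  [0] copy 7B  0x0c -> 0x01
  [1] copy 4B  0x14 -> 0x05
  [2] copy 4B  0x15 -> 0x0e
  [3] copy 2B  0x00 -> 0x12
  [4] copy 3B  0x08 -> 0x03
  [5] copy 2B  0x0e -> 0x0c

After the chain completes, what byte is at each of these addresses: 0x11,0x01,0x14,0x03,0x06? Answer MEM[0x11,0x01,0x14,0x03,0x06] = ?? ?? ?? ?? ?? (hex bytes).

MEM[0x11,0x01,0x14,0x03,0x06] = f2 03 21 52 ee

  after D0: wrote 7B at 0x01 = 03d09cf492a749
  after D1: wrote 4B at 0x05 = 21eed752
  after D2: wrote 4B at 0x0e = eed752f2
  after D3: wrote 2B at 0x12 = 2d03
  after D4: wrote 3B at 0x03 = 52cef1
  after D5: wrote 2B at 0x0c = eed7
query mem[0x11]=0xf2, mem[0x01]=0x03, mem[0x14]=0x21, mem[0x03]=0x52, mem[0x06]=0xee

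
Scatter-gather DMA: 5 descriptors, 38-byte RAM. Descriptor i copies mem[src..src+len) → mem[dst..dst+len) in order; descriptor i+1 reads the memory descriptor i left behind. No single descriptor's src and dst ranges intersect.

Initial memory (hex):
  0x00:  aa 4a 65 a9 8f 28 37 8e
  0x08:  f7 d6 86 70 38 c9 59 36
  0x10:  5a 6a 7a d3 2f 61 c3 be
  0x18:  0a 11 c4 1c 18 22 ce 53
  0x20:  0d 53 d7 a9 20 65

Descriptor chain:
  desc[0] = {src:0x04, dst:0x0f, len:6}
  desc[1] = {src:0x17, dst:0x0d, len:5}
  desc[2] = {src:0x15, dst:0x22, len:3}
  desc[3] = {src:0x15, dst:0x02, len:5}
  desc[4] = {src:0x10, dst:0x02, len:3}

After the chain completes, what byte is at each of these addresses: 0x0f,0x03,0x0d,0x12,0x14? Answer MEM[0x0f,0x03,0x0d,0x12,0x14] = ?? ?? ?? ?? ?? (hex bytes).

[0] 0x04->0x0f len=6 : 8f 28 37 8e f7 d6
[1] 0x17->0x0d len=5 : be 0a 11 c4 1c
[2] 0x15->0x22 len=3 : 61 c3 be
[3] 0x15->0x02 len=5 : 61 c3 be 0a 11
[4] 0x10->0x02 len=3 : c4 1c 8e
query mem[0x0f]=0x11, mem[0x03]=0x1c, mem[0x0d]=0xbe, mem[0x12]=0x8e, mem[0x14]=0xd6

MEM[0x0f,0x03,0x0d,0x12,0x14] = 11 1c be 8e d6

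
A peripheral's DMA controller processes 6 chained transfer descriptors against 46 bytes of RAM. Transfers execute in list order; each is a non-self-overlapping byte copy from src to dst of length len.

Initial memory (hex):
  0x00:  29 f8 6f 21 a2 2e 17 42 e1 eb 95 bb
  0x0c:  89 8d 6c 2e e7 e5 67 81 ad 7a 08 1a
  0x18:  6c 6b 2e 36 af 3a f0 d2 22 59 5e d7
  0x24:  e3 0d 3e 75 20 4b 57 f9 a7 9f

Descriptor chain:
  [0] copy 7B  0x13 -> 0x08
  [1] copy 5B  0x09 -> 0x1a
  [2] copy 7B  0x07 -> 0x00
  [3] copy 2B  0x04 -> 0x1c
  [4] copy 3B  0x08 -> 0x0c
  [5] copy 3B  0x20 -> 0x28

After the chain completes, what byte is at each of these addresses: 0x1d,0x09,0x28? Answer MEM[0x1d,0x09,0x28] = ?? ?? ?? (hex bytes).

MEM[0x1d,0x09,0x28] = 1a ad 22

D0: mem[0x08..0x0e] <- [81 ad 7a 08 1a 6c 6b]
D1: mem[0x1a..0x1e] <- [ad 7a 08 1a 6c]
D2: mem[0x00..0x06] <- [42 81 ad 7a 08 1a 6c]
D3: mem[0x1c..0x1d] <- [08 1a]
D4: mem[0x0c..0x0e] <- [81 ad 7a]
D5: mem[0x28..0x2a] <- [22 59 5e]
query mem[0x1d]=0x1a, mem[0x09]=0xad, mem[0x28]=0x22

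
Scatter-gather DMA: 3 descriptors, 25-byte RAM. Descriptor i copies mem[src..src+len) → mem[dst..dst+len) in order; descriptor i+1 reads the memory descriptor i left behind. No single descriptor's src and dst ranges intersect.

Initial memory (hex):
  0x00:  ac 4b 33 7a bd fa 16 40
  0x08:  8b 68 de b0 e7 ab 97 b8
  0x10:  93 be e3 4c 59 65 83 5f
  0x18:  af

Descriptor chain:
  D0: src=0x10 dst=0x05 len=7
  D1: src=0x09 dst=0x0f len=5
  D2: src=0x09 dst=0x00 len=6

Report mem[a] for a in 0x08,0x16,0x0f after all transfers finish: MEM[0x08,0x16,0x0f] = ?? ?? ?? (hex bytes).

D0: mem[0x05..0x0b] <- [93 be e3 4c 59 65 83]
D1: mem[0x0f..0x13] <- [59 65 83 e7 ab]
D2: mem[0x00..0x05] <- [59 65 83 e7 ab 97]
query mem[0x08]=0x4c, mem[0x16]=0x83, mem[0x0f]=0x59

MEM[0x08,0x16,0x0f] = 4c 83 59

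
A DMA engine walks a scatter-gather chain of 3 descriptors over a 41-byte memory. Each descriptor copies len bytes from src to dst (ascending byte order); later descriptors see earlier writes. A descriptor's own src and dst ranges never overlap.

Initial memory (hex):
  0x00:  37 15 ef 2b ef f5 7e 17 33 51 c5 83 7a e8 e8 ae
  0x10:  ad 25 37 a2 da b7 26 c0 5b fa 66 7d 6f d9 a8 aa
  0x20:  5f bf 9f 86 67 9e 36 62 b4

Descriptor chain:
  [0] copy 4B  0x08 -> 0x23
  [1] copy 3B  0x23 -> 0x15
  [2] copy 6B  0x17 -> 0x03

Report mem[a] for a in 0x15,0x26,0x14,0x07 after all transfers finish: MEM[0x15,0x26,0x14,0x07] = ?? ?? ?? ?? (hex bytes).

MEM[0x15,0x26,0x14,0x07] = 33 83 da 7d

#0 dst[0x23+4] := {0x33,0x51,0xc5,0x83}
#1 dst[0x15+3] := {0x33,0x51,0xc5}
#2 dst[0x03+6] := {0xc5,0x5b,0xfa,0x66,0x7d,0x6f}
query mem[0x15]=0x33, mem[0x26]=0x83, mem[0x14]=0xda, mem[0x07]=0x7d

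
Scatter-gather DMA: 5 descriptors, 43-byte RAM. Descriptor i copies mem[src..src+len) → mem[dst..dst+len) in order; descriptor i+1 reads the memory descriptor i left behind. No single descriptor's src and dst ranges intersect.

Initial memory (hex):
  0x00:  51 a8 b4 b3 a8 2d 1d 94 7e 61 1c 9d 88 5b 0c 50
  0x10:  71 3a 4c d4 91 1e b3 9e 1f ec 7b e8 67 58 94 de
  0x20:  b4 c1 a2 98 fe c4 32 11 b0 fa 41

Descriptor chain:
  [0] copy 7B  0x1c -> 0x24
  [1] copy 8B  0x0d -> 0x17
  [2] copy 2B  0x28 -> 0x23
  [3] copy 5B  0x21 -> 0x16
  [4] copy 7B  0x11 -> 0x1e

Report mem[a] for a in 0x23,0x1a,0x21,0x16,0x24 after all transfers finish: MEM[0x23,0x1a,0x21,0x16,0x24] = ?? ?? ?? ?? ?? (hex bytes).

MEM[0x23,0x1a,0x21,0x16,0x24] = c1 58 91 c1 a2

D0: mem[0x24..0x2a] <- [67 58 94 de b4 c1 a2]
D1: mem[0x17..0x1e] <- [5b 0c 50 71 3a 4c d4 91]
D2: mem[0x23..0x24] <- [b4 c1]
D3: mem[0x16..0x1a] <- [c1 a2 b4 c1 58]
D4: mem[0x1e..0x24] <- [3a 4c d4 91 1e c1 a2]
query mem[0x23]=0xc1, mem[0x1a]=0x58, mem[0x21]=0x91, mem[0x16]=0xc1, mem[0x24]=0xa2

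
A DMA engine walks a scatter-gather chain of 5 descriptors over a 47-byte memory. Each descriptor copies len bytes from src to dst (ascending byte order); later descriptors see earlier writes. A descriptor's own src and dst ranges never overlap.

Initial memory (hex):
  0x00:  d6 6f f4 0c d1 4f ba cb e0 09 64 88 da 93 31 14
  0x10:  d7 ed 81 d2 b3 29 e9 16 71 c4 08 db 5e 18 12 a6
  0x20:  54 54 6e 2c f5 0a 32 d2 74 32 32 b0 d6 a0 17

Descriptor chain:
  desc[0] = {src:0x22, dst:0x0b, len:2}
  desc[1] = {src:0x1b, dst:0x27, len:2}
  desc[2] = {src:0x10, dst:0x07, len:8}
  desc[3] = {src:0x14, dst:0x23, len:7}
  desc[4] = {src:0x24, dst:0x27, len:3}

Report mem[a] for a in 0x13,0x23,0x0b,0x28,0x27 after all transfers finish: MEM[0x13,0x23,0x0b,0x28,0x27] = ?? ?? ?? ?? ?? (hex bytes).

[0] 0x22->0x0b len=2 : 6e 2c
[1] 0x1b->0x27 len=2 : db 5e
[2] 0x10->0x07 len=8 : d7 ed 81 d2 b3 29 e9 16
[3] 0x14->0x23 len=7 : b3 29 e9 16 71 c4 08
[4] 0x24->0x27 len=3 : 29 e9 16
query mem[0x13]=0xd2, mem[0x23]=0xb3, mem[0x0b]=0xb3, mem[0x28]=0xe9, mem[0x27]=0x29

MEM[0x13,0x23,0x0b,0x28,0x27] = d2 b3 b3 e9 29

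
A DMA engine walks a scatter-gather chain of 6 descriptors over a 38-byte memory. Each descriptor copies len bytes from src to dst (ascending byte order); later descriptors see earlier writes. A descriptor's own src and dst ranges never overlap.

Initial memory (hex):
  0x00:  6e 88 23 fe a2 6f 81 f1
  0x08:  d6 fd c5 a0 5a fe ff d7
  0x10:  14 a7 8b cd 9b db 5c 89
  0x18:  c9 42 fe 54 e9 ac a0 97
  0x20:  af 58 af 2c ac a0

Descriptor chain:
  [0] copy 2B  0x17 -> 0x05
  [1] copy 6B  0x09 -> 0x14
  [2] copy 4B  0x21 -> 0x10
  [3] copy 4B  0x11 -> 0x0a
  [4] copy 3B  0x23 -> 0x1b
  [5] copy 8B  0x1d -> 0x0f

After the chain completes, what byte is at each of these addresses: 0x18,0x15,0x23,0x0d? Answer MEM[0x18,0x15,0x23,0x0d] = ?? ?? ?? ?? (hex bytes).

  after D0: wrote 2B at 0x05 = 89c9
  after D1: wrote 6B at 0x14 = fdc5a05afeff
  after D2: wrote 4B at 0x10 = 58af2cac
  after D3: wrote 4B at 0x0a = af2cacfd
  after D4: wrote 3B at 0x1b = 2caca0
  after D5: wrote 8B at 0x0f = a0a097af58af2cac
query mem[0x18]=0xfe, mem[0x15]=0x2c, mem[0x23]=0x2c, mem[0x0d]=0xfd

MEM[0x18,0x15,0x23,0x0d] = fe 2c 2c fd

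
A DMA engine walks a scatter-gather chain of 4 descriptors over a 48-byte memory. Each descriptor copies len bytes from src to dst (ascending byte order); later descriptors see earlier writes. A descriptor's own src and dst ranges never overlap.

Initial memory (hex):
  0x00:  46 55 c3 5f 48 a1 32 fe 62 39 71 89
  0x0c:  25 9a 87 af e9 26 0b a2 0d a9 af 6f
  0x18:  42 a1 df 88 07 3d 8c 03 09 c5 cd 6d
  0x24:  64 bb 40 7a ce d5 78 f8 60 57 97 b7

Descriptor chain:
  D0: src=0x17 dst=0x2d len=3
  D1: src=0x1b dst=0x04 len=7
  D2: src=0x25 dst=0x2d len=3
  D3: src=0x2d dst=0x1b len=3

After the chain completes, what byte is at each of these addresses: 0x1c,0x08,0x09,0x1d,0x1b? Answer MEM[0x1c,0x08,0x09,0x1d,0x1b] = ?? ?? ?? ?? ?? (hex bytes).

D0: mem[0x2d..0x2f] <- [6f 42 a1]
D1: mem[0x04..0x0a] <- [88 07 3d 8c 03 09 c5]
D2: mem[0x2d..0x2f] <- [bb 40 7a]
D3: mem[0x1b..0x1d] <- [bb 40 7a]
query mem[0x1c]=0x40, mem[0x08]=0x03, mem[0x09]=0x09, mem[0x1d]=0x7a, mem[0x1b]=0xbb

MEM[0x1c,0x08,0x09,0x1d,0x1b] = 40 03 09 7a bb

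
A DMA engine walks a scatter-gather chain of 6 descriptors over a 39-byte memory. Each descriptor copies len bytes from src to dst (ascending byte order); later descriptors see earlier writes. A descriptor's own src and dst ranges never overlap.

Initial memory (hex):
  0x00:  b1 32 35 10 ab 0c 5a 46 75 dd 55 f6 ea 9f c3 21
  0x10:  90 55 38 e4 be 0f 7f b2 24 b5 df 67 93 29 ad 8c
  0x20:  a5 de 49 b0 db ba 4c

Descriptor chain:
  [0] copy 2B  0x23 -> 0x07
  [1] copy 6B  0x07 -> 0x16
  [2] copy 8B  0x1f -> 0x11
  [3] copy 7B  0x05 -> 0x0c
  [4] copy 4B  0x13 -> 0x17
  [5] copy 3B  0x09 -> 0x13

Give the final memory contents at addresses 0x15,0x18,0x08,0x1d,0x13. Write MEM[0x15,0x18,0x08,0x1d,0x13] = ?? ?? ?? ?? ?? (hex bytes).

MEM[0x15,0x18,0x08,0x1d,0x13] = f6 49 db 29 dd

D0: mem[0x07..0x08] <- [b0 db]
D1: mem[0x16..0x1b] <- [b0 db dd 55 f6 ea]
D2: mem[0x11..0x18] <- [8c a5 de 49 b0 db ba 4c]
D3: mem[0x0c..0x12] <- [0c 5a b0 db dd 55 f6]
D4: mem[0x17..0x1a] <- [de 49 b0 db]
D5: mem[0x13..0x15] <- [dd 55 f6]
query mem[0x15]=0xf6, mem[0x18]=0x49, mem[0x08]=0xdb, mem[0x1d]=0x29, mem[0x13]=0xdd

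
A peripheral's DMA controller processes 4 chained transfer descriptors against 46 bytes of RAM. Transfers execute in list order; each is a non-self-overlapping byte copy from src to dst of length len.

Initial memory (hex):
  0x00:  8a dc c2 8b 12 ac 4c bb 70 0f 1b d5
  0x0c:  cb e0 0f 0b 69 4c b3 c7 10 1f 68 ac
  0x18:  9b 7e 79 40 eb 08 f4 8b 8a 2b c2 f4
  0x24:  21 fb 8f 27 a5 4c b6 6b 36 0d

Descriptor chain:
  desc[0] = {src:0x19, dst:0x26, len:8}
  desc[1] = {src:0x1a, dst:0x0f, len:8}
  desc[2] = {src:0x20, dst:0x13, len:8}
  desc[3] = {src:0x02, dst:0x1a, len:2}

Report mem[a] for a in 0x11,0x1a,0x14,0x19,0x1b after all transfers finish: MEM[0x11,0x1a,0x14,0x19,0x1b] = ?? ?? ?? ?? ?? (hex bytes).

#0 dst[0x26+8] := {0x7e,0x79,0x40,0xeb,0x08,0xf4,0x8b,0x8a}
#1 dst[0x0f+8] := {0x79,0x40,0xeb,0x08,0xf4,0x8b,0x8a,0x2b}
#2 dst[0x13+8] := {0x8a,0x2b,0xc2,0xf4,0x21,0xfb,0x7e,0x79}
#3 dst[0x1a+2] := {0xc2,0x8b}
query mem[0x11]=0xeb, mem[0x1a]=0xc2, mem[0x14]=0x2b, mem[0x19]=0x7e, mem[0x1b]=0x8b

MEM[0x11,0x1a,0x14,0x19,0x1b] = eb c2 2b 7e 8b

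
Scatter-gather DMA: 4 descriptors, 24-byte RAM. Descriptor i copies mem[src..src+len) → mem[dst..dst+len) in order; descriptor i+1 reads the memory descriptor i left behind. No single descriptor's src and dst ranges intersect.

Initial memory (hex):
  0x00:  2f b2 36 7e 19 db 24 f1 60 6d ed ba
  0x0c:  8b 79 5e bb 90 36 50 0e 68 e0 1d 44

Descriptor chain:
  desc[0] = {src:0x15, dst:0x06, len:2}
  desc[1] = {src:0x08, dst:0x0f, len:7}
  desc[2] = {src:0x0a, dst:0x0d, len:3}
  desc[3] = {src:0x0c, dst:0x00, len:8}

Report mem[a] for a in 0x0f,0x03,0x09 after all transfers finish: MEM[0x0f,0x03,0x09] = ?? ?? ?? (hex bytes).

MEM[0x0f,0x03,0x09] = 8b 8b 6d

[0] 0x15->0x06 len=2 : e0 1d
[1] 0x08->0x0f len=7 : 60 6d ed ba 8b 79 5e
[2] 0x0a->0x0d len=3 : ed ba 8b
[3] 0x0c->0x00 len=8 : 8b ed ba 8b 6d ed ba 8b
query mem[0x0f]=0x8b, mem[0x03]=0x8b, mem[0x09]=0x6d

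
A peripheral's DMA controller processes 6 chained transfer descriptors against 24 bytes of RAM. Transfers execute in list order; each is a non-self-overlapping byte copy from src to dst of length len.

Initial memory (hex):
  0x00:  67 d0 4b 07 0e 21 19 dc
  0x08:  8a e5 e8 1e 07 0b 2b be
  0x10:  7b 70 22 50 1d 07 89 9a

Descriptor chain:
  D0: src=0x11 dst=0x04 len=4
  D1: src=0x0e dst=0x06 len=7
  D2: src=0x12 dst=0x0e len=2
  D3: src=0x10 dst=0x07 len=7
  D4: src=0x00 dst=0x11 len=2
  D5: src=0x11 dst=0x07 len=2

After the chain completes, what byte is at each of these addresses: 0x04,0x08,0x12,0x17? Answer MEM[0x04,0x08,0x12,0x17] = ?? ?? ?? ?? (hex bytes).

MEM[0x04,0x08,0x12,0x17] = 70 d0 d0 9a

  after D0: wrote 4B at 0x04 = 7022501d
  after D1: wrote 7B at 0x06 = 2bbe7b7022501d
  after D2: wrote 2B at 0x0e = 2250
  after D3: wrote 7B at 0x07 = 7b7022501d0789
  after D4: wrote 2B at 0x11 = 67d0
  after D5: wrote 2B at 0x07 = 67d0
query mem[0x04]=0x70, mem[0x08]=0xd0, mem[0x12]=0xd0, mem[0x17]=0x9a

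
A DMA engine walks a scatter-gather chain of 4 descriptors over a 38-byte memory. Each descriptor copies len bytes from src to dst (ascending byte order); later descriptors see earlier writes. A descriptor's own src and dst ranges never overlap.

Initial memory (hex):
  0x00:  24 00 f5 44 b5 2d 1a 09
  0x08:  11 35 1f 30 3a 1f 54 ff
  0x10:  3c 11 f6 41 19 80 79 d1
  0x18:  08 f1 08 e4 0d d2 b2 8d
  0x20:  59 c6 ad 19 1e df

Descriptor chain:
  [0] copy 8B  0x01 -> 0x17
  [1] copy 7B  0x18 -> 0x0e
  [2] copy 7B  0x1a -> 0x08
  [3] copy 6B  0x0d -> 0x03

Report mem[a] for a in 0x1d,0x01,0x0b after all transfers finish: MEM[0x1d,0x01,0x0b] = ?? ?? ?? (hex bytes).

  after D0: wrote 8B at 0x17 = 00f544b52d1a0911
  after D1: wrote 7B at 0x0e = f544b52d1a0911
  after D2: wrote 7B at 0x08 = b52d1a09118d59
  after D3: wrote 6B at 0x03 = 8d5944b52d1a
query mem[0x1d]=0x09, mem[0x01]=0x00, mem[0x0b]=0x09

MEM[0x1d,0x01,0x0b] = 09 00 09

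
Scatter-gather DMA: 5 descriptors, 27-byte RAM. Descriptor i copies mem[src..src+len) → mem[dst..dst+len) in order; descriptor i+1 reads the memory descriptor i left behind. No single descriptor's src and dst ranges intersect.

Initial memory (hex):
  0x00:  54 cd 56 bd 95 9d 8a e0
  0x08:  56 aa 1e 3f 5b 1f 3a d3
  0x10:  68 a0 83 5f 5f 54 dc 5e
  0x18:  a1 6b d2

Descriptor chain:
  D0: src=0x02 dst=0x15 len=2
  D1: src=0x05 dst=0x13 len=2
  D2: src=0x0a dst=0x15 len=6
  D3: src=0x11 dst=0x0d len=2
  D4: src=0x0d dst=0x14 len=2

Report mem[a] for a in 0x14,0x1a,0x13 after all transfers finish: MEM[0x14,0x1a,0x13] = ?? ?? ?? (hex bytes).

  after D0: wrote 2B at 0x15 = 56bd
  after D1: wrote 2B at 0x13 = 9d8a
  after D2: wrote 6B at 0x15 = 1e3f5b1f3ad3
  after D3: wrote 2B at 0x0d = a083
  after D4: wrote 2B at 0x14 = a083
query mem[0x14]=0xa0, mem[0x1a]=0xd3, mem[0x13]=0x9d

MEM[0x14,0x1a,0x13] = a0 d3 9d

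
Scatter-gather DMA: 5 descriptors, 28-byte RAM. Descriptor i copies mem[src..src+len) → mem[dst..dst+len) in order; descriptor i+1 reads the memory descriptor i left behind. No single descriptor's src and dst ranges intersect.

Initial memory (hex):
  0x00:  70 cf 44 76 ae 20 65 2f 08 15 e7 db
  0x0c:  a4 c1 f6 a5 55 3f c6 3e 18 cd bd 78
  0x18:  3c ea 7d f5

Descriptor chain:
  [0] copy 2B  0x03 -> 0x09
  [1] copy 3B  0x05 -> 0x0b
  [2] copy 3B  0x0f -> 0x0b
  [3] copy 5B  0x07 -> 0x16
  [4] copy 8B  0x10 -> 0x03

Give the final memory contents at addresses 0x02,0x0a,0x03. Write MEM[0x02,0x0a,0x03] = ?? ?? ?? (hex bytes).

MEM[0x02,0x0a,0x03] = 44 08 55

D0: mem[0x09..0x0a] <- [76 ae]
D1: mem[0x0b..0x0d] <- [20 65 2f]
D2: mem[0x0b..0x0d] <- [a5 55 3f]
D3: mem[0x16..0x1a] <- [2f 08 76 ae a5]
D4: mem[0x03..0x0a] <- [55 3f c6 3e 18 cd 2f 08]
query mem[0x02]=0x44, mem[0x0a]=0x08, mem[0x03]=0x55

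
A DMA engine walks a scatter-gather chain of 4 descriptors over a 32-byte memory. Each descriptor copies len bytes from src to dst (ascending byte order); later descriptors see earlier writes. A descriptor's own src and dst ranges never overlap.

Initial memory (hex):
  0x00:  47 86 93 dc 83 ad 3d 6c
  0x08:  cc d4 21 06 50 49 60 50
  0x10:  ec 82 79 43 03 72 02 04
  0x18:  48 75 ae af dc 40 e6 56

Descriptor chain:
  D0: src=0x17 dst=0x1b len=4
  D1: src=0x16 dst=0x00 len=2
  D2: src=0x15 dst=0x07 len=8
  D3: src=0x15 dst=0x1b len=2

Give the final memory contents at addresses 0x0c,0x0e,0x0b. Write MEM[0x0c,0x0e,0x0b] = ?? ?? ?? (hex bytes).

#0 dst[0x1b+4] := {0x04,0x48,0x75,0xae}
#1 dst[0x00+2] := {0x02,0x04}
#2 dst[0x07+8] := {0x72,0x02,0x04,0x48,0x75,0xae,0x04,0x48}
#3 dst[0x1b+2] := {0x72,0x02}
query mem[0x0c]=0xae, mem[0x0e]=0x48, mem[0x0b]=0x75

MEM[0x0c,0x0e,0x0b] = ae 48 75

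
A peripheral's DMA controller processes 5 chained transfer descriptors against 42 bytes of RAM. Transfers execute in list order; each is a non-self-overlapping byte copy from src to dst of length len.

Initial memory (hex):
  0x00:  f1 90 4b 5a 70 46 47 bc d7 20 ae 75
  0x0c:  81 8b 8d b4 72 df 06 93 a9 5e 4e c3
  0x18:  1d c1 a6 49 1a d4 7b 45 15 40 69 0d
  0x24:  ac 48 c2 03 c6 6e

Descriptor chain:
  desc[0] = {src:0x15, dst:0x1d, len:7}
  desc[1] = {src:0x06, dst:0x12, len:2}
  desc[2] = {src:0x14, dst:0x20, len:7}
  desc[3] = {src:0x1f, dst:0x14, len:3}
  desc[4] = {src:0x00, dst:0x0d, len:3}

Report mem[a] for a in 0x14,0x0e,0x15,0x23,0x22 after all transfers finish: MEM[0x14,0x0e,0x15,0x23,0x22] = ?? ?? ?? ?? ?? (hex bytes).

#0 dst[0x1d+7] := {0x5e,0x4e,0xc3,0x1d,0xc1,0xa6,0x49}
#1 dst[0x12+2] := {0x47,0xbc}
#2 dst[0x20+7] := {0xa9,0x5e,0x4e,0xc3,0x1d,0xc1,0xa6}
#3 dst[0x14+3] := {0xc3,0xa9,0x5e}
#4 dst[0x0d+3] := {0xf1,0x90,0x4b}
query mem[0x14]=0xc3, mem[0x0e]=0x90, mem[0x15]=0xa9, mem[0x23]=0xc3, mem[0x22]=0x4e

MEM[0x14,0x0e,0x15,0x23,0x22] = c3 90 a9 c3 4e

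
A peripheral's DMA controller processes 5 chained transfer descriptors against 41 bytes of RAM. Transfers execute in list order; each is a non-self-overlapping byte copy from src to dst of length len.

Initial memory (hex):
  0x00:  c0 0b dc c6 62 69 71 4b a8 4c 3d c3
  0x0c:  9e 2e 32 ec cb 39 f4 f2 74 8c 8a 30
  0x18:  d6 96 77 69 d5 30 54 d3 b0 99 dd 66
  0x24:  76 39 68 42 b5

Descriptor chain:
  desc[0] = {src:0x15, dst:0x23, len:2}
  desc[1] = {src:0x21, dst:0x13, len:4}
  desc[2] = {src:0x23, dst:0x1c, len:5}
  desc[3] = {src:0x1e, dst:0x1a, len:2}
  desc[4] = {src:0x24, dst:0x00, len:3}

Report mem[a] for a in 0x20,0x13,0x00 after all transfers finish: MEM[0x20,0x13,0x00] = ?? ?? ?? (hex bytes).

D0: mem[0x23..0x24] <- [8c 8a]
D1: mem[0x13..0x16] <- [99 dd 8c 8a]
D2: mem[0x1c..0x20] <- [8c 8a 39 68 42]
D3: mem[0x1a..0x1b] <- [39 68]
D4: mem[0x00..0x02] <- [8a 39 68]
query mem[0x20]=0x42, mem[0x13]=0x99, mem[0x00]=0x8a

MEM[0x20,0x13,0x00] = 42 99 8a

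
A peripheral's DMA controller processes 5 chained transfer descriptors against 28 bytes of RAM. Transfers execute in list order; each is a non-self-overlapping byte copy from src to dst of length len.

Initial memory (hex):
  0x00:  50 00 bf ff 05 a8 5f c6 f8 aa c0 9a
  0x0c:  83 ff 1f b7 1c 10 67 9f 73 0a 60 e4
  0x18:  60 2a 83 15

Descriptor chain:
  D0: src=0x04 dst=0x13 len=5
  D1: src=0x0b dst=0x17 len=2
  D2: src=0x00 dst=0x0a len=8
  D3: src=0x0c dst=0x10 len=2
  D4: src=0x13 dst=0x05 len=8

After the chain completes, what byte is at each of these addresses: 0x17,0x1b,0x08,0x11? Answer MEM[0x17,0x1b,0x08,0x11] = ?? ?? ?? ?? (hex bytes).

[0] 0x04->0x13 len=5 : 05 a8 5f c6 f8
[1] 0x0b->0x17 len=2 : 9a 83
[2] 0x00->0x0a len=8 : 50 00 bf ff 05 a8 5f c6
[3] 0x0c->0x10 len=2 : bf ff
[4] 0x13->0x05 len=8 : 05 a8 5f c6 9a 83 2a 83
query mem[0x17]=0x9a, mem[0x1b]=0x15, mem[0x08]=0xc6, mem[0x11]=0xff

MEM[0x17,0x1b,0x08,0x11] = 9a 15 c6 ff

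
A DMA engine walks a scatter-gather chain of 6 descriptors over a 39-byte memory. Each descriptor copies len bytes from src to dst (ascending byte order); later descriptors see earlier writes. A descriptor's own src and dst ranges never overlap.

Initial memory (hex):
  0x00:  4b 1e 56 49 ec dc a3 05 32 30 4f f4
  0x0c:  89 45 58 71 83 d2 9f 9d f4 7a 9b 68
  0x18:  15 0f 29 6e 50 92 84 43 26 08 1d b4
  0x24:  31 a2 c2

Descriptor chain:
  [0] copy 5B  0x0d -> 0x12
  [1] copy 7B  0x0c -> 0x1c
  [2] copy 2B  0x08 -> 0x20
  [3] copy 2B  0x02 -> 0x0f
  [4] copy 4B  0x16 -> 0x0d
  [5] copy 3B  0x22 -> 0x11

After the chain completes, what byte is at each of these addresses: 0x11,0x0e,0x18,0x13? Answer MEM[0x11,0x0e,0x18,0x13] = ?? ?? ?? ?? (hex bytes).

MEM[0x11,0x0e,0x18,0x13] = 45 68 15 31

  after D0: wrote 5B at 0x12 = 45587183d2
  after D1: wrote 7B at 0x1c = 8945587183d245
  after D2: wrote 2B at 0x20 = 3230
  after D3: wrote 2B at 0x0f = 5649
  after D4: wrote 4B at 0x0d = d268150f
  after D5: wrote 3B at 0x11 = 45b431
query mem[0x11]=0x45, mem[0x0e]=0x68, mem[0x18]=0x15, mem[0x13]=0x31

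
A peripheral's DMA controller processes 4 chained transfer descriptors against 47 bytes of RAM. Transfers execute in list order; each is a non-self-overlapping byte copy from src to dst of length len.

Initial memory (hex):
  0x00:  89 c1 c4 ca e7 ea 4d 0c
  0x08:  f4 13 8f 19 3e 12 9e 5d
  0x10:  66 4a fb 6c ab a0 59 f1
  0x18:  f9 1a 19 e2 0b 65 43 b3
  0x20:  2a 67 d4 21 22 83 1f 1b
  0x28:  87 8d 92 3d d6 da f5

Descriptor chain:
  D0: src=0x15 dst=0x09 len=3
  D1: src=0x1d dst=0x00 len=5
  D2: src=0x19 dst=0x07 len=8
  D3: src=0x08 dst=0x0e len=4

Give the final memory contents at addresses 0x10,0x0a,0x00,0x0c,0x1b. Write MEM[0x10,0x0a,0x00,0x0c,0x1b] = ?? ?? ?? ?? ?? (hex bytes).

  after D0: wrote 3B at 0x09 = a059f1
  after D1: wrote 5B at 0x00 = 6543b32a67
  after D2: wrote 8B at 0x07 = 1a19e20b6543b32a
  after D3: wrote 4B at 0x0e = 19e20b65
query mem[0x10]=0x0b, mem[0x0a]=0x0b, mem[0x00]=0x65, mem[0x0c]=0x43, mem[0x1b]=0xe2

MEM[0x10,0x0a,0x00,0x0c,0x1b] = 0b 0b 65 43 e2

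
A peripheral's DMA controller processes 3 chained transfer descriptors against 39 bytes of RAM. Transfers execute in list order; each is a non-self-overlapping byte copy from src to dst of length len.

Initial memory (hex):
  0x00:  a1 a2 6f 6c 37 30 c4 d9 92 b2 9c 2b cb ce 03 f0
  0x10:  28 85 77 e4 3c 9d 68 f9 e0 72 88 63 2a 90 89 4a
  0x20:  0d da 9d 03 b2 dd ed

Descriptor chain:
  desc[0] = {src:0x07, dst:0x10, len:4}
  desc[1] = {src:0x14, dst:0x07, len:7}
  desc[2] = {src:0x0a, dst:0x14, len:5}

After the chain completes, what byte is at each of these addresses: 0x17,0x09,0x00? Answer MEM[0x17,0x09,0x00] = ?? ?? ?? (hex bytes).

MEM[0x17,0x09,0x00] = 88 68 a1

  after D0: wrote 4B at 0x10 = d992b29c
  after D1: wrote 7B at 0x07 = 3c9d68f9e07288
  after D2: wrote 5B at 0x14 = f9e0728803
query mem[0x17]=0x88, mem[0x09]=0x68, mem[0x00]=0xa1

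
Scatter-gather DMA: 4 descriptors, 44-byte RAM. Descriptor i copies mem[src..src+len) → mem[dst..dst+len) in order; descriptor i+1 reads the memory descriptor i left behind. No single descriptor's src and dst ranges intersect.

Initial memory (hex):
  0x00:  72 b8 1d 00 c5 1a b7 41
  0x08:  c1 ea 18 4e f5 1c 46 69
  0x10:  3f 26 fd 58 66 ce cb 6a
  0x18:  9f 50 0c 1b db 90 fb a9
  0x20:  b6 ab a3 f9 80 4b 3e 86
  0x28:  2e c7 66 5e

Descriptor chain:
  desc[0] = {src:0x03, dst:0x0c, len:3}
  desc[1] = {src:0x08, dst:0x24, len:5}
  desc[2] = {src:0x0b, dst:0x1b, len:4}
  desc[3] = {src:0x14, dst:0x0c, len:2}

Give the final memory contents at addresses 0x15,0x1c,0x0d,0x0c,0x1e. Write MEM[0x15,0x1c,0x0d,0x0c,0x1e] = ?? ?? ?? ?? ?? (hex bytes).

[0] 0x03->0x0c len=3 : 00 c5 1a
[1] 0x08->0x24 len=5 : c1 ea 18 4e 00
[2] 0x0b->0x1b len=4 : 4e 00 c5 1a
[3] 0x14->0x0c len=2 : 66 ce
query mem[0x15]=0xce, mem[0x1c]=0x00, mem[0x0d]=0xce, mem[0x0c]=0x66, mem[0x1e]=0x1a

MEM[0x15,0x1c,0x0d,0x0c,0x1e] = ce 00 ce 66 1a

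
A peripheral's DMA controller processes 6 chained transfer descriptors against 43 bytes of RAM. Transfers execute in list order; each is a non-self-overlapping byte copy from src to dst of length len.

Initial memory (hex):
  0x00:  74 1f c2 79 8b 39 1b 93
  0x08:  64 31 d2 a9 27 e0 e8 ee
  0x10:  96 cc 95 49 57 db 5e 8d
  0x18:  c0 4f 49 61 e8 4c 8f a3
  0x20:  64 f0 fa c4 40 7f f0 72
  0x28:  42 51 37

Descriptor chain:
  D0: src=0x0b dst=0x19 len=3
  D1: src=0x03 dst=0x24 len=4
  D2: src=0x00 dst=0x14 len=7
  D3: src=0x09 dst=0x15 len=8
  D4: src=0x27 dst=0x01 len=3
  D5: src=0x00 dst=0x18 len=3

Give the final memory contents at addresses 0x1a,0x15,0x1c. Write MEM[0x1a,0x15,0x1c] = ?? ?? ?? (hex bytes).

MEM[0x1a,0x15,0x1c] = 42 31 96

D0: mem[0x19..0x1b] <- [a9 27 e0]
D1: mem[0x24..0x27] <- [79 8b 39 1b]
D2: mem[0x14..0x1a] <- [74 1f c2 79 8b 39 1b]
D3: mem[0x15..0x1c] <- [31 d2 a9 27 e0 e8 ee 96]
D4: mem[0x01..0x03] <- [1b 42 51]
D5: mem[0x18..0x1a] <- [74 1b 42]
query mem[0x1a]=0x42, mem[0x15]=0x31, mem[0x1c]=0x96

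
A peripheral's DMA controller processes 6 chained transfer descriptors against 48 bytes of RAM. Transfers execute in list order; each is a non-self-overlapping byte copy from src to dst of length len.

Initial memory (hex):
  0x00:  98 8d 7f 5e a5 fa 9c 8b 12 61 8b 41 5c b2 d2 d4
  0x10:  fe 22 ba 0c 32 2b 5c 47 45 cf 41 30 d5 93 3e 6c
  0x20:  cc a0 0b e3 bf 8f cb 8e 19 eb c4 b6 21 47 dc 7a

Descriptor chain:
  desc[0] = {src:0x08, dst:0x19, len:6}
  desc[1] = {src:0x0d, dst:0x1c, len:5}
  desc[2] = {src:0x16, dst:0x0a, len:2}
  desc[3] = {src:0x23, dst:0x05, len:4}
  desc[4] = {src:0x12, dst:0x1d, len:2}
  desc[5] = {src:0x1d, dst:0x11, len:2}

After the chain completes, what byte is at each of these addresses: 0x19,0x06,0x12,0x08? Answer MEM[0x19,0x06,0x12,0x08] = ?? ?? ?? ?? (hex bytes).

[0] 0x08->0x19 len=6 : 12 61 8b 41 5c b2
[1] 0x0d->0x1c len=5 : b2 d2 d4 fe 22
[2] 0x16->0x0a len=2 : 5c 47
[3] 0x23->0x05 len=4 : e3 bf 8f cb
[4] 0x12->0x1d len=2 : ba 0c
[5] 0x1d->0x11 len=2 : ba 0c
query mem[0x19]=0x12, mem[0x06]=0xbf, mem[0x12]=0x0c, mem[0x08]=0xcb

MEM[0x19,0x06,0x12,0x08] = 12 bf 0c cb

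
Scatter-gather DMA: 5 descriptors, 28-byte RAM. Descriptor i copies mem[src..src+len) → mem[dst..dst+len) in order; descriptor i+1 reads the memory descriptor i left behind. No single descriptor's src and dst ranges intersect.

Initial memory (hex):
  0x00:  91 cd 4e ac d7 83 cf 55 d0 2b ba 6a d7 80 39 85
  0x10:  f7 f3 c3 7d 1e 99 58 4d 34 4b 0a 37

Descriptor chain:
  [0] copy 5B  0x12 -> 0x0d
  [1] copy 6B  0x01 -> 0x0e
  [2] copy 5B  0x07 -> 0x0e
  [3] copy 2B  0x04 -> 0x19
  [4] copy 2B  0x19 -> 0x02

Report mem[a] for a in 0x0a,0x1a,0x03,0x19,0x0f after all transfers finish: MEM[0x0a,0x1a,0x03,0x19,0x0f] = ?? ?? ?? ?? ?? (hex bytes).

MEM[0x0a,0x1a,0x03,0x19,0x0f] = ba 83 83 d7 d0

[0] 0x12->0x0d len=5 : c3 7d 1e 99 58
[1] 0x01->0x0e len=6 : cd 4e ac d7 83 cf
[2] 0x07->0x0e len=5 : 55 d0 2b ba 6a
[3] 0x04->0x19 len=2 : d7 83
[4] 0x19->0x02 len=2 : d7 83
query mem[0x0a]=0xba, mem[0x1a]=0x83, mem[0x03]=0x83, mem[0x19]=0xd7, mem[0x0f]=0xd0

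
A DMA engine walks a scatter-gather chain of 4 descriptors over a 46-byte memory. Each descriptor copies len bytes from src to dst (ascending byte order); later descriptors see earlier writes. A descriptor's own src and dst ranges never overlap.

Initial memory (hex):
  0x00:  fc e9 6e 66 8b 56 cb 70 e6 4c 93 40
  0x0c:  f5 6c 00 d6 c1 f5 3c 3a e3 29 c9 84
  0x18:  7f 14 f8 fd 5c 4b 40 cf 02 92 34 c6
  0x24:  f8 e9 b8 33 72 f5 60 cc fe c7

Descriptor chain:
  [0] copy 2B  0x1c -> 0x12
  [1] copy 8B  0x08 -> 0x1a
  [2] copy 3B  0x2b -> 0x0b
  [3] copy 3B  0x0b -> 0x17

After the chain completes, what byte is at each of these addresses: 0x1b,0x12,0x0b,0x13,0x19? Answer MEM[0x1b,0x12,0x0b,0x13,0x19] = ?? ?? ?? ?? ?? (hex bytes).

MEM[0x1b,0x12,0x0b,0x13,0x19] = 4c 5c cc 4b c7

#0 dst[0x12+2] := {0x5c,0x4b}
#1 dst[0x1a+8] := {0xe6,0x4c,0x93,0x40,0xf5,0x6c,0x00,0xd6}
#2 dst[0x0b+3] := {0xcc,0xfe,0xc7}
#3 dst[0x17+3] := {0xcc,0xfe,0xc7}
query mem[0x1b]=0x4c, mem[0x12]=0x5c, mem[0x0b]=0xcc, mem[0x13]=0x4b, mem[0x19]=0xc7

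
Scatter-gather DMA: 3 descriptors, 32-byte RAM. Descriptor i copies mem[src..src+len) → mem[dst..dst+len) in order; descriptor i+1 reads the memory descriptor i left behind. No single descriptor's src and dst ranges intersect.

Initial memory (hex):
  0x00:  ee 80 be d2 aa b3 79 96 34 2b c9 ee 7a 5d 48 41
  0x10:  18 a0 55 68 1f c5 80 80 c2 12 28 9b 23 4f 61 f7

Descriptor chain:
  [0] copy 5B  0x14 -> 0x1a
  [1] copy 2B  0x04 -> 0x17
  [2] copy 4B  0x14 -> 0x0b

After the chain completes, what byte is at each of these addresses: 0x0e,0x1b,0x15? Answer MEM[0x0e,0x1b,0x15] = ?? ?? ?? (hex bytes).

MEM[0x0e,0x1b,0x15] = aa c5 c5

#0 dst[0x1a+5] := {0x1f,0xc5,0x80,0x80,0xc2}
#1 dst[0x17+2] := {0xaa,0xb3}
#2 dst[0x0b+4] := {0x1f,0xc5,0x80,0xaa}
query mem[0x0e]=0xaa, mem[0x1b]=0xc5, mem[0x15]=0xc5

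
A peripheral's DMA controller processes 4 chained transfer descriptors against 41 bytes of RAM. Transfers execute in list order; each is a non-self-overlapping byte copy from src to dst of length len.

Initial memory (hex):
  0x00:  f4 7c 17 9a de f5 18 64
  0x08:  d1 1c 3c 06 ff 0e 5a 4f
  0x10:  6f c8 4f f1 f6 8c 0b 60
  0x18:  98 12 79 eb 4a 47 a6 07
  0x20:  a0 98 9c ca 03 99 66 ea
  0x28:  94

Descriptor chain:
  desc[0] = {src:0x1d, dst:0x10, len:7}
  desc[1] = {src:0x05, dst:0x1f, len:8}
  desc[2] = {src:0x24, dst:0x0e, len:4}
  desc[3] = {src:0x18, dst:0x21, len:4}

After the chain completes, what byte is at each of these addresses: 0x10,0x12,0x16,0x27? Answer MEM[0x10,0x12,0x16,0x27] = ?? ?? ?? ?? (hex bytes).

D0: mem[0x10..0x16] <- [47 a6 07 a0 98 9c ca]
D1: mem[0x1f..0x26] <- [f5 18 64 d1 1c 3c 06 ff]
D2: mem[0x0e..0x11] <- [3c 06 ff ea]
D3: mem[0x21..0x24] <- [98 12 79 eb]
query mem[0x10]=0xff, mem[0x12]=0x07, mem[0x16]=0xca, mem[0x27]=0xea

MEM[0x10,0x12,0x16,0x27] = ff 07 ca ea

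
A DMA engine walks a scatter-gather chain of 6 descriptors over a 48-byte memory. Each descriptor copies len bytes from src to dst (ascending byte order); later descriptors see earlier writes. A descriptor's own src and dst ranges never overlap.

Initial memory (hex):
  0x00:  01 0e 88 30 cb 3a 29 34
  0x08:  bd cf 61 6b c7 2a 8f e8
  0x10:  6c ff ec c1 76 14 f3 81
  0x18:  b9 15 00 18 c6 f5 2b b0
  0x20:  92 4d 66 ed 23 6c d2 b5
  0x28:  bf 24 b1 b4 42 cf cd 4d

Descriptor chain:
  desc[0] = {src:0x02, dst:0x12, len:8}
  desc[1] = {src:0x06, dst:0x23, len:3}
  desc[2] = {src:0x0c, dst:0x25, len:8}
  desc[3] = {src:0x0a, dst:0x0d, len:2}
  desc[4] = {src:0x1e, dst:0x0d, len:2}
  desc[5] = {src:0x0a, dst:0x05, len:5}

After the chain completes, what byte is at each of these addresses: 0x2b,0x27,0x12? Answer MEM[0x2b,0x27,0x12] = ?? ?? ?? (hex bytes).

[0] 0x02->0x12 len=8 : 88 30 cb 3a 29 34 bd cf
[1] 0x06->0x23 len=3 : 29 34 bd
[2] 0x0c->0x25 len=8 : c7 2a 8f e8 6c ff 88 30
[3] 0x0a->0x0d len=2 : 61 6b
[4] 0x1e->0x0d len=2 : 2b b0
[5] 0x0a->0x05 len=5 : 61 6b c7 2b b0
query mem[0x2b]=0x88, mem[0x27]=0x8f, mem[0x12]=0x88

MEM[0x2b,0x27,0x12] = 88 8f 88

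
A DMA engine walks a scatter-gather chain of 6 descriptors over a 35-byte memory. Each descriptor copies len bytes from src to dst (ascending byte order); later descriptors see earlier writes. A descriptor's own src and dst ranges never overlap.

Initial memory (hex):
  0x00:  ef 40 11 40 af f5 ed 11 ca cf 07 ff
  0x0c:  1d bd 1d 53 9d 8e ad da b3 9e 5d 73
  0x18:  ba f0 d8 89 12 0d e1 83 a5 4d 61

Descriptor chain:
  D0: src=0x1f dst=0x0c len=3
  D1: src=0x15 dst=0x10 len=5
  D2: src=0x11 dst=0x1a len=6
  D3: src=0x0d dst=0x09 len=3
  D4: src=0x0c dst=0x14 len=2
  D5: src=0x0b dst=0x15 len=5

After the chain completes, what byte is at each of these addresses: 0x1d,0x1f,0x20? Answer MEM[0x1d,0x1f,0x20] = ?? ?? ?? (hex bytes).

[0] 0x1f->0x0c len=3 : 83 a5 4d
[1] 0x15->0x10 len=5 : 9e 5d 73 ba f0
[2] 0x11->0x1a len=6 : 5d 73 ba f0 9e 5d
[3] 0x0d->0x09 len=3 : a5 4d 53
[4] 0x0c->0x14 len=2 : 83 a5
[5] 0x0b->0x15 len=5 : 53 83 a5 4d 53
query mem[0x1d]=0xf0, mem[0x1f]=0x5d, mem[0x20]=0xa5

MEM[0x1d,0x1f,0x20] = f0 5d a5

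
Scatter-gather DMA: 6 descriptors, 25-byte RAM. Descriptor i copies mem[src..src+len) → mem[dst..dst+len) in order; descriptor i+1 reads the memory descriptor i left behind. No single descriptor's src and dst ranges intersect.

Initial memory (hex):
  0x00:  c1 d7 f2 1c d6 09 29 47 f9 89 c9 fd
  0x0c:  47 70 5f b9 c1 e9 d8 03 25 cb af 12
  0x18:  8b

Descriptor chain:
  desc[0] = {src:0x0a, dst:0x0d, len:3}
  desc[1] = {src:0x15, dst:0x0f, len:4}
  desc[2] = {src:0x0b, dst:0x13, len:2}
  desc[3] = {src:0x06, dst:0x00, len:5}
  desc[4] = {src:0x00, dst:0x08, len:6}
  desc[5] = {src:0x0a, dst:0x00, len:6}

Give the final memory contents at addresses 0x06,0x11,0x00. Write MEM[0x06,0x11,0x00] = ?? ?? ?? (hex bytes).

  after D0: wrote 3B at 0x0d = c9fd47
  after D1: wrote 4B at 0x0f = cbaf128b
  after D2: wrote 2B at 0x13 = fd47
  after D3: wrote 5B at 0x00 = 2947f989c9
  after D4: wrote 6B at 0x08 = 2947f989c909
  after D5: wrote 6B at 0x00 = f989c909fdcb
query mem[0x06]=0x29, mem[0x11]=0x12, mem[0x00]=0xf9

MEM[0x06,0x11,0x00] = 29 12 f9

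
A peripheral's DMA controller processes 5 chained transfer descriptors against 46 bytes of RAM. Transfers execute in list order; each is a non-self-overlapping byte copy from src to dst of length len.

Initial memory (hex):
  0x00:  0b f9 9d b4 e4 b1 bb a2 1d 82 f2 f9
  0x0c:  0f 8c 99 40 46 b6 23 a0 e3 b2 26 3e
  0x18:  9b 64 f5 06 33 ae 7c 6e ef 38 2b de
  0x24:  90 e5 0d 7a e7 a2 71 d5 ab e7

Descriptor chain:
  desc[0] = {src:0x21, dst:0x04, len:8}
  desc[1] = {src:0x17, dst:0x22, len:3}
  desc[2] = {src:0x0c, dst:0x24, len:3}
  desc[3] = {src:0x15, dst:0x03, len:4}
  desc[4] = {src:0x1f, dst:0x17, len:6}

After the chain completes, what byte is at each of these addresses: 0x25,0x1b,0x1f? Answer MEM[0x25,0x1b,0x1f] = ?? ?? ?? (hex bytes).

D0: mem[0x04..0x0b] <- [38 2b de 90 e5 0d 7a e7]
D1: mem[0x22..0x24] <- [3e 9b 64]
D2: mem[0x24..0x26] <- [0f 8c 99]
D3: mem[0x03..0x06] <- [b2 26 3e 9b]
D4: mem[0x17..0x1c] <- [6e ef 38 3e 9b 0f]
query mem[0x25]=0x8c, mem[0x1b]=0x9b, mem[0x1f]=0x6e

MEM[0x25,0x1b,0x1f] = 8c 9b 6e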